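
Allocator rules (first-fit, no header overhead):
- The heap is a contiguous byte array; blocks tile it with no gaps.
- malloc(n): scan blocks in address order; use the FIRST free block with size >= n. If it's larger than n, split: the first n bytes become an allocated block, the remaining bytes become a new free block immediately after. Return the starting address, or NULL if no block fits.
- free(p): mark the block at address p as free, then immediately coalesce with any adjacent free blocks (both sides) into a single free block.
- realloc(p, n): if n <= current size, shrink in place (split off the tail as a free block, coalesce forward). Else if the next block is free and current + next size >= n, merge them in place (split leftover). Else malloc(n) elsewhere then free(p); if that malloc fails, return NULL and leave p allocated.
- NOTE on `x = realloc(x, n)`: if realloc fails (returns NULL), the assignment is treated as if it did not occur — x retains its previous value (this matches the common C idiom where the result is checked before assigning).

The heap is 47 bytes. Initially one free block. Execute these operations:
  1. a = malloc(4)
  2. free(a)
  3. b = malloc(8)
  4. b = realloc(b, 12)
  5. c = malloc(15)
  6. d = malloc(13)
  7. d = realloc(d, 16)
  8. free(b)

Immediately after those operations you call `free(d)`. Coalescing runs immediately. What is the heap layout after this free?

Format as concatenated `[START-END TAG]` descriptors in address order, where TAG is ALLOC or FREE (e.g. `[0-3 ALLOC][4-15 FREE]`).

Answer: [0-11 FREE][12-26 ALLOC][27-46 FREE]

Derivation:
Op 1: a = malloc(4) -> a = 0; heap: [0-3 ALLOC][4-46 FREE]
Op 2: free(a) -> (freed a); heap: [0-46 FREE]
Op 3: b = malloc(8) -> b = 0; heap: [0-7 ALLOC][8-46 FREE]
Op 4: b = realloc(b, 12) -> b = 0; heap: [0-11 ALLOC][12-46 FREE]
Op 5: c = malloc(15) -> c = 12; heap: [0-11 ALLOC][12-26 ALLOC][27-46 FREE]
Op 6: d = malloc(13) -> d = 27; heap: [0-11 ALLOC][12-26 ALLOC][27-39 ALLOC][40-46 FREE]
Op 7: d = realloc(d, 16) -> d = 27; heap: [0-11 ALLOC][12-26 ALLOC][27-42 ALLOC][43-46 FREE]
Op 8: free(b) -> (freed b); heap: [0-11 FREE][12-26 ALLOC][27-42 ALLOC][43-46 FREE]
free(d): d = 27 -> block [27-42 ALLOC]; mark free, coalesce with adjacent free neighbors -> [0-11 FREE][12-26 ALLOC][27-46 FREE]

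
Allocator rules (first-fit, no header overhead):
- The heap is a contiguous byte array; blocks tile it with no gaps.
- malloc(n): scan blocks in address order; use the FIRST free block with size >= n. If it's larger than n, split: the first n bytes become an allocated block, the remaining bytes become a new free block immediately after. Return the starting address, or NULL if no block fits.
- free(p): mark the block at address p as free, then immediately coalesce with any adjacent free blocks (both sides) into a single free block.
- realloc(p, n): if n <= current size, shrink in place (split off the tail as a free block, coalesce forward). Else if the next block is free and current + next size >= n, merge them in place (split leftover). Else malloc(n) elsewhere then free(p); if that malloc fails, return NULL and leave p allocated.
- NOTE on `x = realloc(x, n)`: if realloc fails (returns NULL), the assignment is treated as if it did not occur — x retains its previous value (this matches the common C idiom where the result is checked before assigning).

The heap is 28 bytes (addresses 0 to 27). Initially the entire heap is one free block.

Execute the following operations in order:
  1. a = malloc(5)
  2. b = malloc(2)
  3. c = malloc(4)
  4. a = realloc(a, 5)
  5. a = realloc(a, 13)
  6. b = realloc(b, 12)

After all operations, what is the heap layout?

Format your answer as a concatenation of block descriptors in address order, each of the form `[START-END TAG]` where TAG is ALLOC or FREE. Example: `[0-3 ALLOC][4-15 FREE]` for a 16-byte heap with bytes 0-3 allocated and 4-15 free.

Op 1: a = malloc(5) -> a = 0; heap: [0-4 ALLOC][5-27 FREE]
Op 2: b = malloc(2) -> b = 5; heap: [0-4 ALLOC][5-6 ALLOC][7-27 FREE]
Op 3: c = malloc(4) -> c = 7; heap: [0-4 ALLOC][5-6 ALLOC][7-10 ALLOC][11-27 FREE]
Op 4: a = realloc(a, 5) -> a = 0; heap: [0-4 ALLOC][5-6 ALLOC][7-10 ALLOC][11-27 FREE]
Op 5: a = realloc(a, 13) -> a = 11; heap: [0-4 FREE][5-6 ALLOC][7-10 ALLOC][11-23 ALLOC][24-27 FREE]
Op 6: b = realloc(b, 12) -> NULL (b unchanged); heap: [0-4 FREE][5-6 ALLOC][7-10 ALLOC][11-23 ALLOC][24-27 FREE]

Answer: [0-4 FREE][5-6 ALLOC][7-10 ALLOC][11-23 ALLOC][24-27 FREE]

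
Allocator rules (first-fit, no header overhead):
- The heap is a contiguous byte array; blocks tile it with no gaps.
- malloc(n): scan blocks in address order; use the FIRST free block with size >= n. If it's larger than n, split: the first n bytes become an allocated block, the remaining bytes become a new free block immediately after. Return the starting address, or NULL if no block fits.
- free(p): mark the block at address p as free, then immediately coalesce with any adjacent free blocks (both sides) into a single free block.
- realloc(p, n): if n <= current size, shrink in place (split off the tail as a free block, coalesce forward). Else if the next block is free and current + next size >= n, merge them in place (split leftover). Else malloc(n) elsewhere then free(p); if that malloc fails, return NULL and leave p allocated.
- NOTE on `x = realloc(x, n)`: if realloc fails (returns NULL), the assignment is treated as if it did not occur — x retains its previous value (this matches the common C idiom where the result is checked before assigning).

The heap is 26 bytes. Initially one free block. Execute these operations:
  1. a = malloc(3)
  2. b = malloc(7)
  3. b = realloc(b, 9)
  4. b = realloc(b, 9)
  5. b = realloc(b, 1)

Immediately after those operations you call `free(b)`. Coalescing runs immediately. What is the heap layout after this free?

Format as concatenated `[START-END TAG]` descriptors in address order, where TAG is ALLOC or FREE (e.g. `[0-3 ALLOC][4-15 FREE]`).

Answer: [0-2 ALLOC][3-25 FREE]

Derivation:
Op 1: a = malloc(3) -> a = 0; heap: [0-2 ALLOC][3-25 FREE]
Op 2: b = malloc(7) -> b = 3; heap: [0-2 ALLOC][3-9 ALLOC][10-25 FREE]
Op 3: b = realloc(b, 9) -> b = 3; heap: [0-2 ALLOC][3-11 ALLOC][12-25 FREE]
Op 4: b = realloc(b, 9) -> b = 3; heap: [0-2 ALLOC][3-11 ALLOC][12-25 FREE]
Op 5: b = realloc(b, 1) -> b = 3; heap: [0-2 ALLOC][3-3 ALLOC][4-25 FREE]
free(b): b = 3 -> block [3-3 ALLOC]; mark free, coalesce with adjacent free neighbors -> [0-2 ALLOC][3-25 FREE]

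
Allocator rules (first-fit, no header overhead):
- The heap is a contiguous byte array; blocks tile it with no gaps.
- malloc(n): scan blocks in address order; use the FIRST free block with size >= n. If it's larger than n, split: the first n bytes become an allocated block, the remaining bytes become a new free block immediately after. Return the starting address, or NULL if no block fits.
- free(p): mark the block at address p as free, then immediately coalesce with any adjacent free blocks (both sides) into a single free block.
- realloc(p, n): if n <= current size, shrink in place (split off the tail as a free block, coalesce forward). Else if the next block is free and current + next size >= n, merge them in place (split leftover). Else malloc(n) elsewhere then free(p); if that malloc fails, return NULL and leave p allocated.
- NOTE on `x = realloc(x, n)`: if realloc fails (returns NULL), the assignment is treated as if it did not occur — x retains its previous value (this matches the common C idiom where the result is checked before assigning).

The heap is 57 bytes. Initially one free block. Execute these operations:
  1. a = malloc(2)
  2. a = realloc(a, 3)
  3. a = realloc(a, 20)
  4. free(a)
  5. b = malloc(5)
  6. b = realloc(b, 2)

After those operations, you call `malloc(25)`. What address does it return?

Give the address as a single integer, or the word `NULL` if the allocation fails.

Op 1: a = malloc(2) -> a = 0; heap: [0-1 ALLOC][2-56 FREE]
Op 2: a = realloc(a, 3) -> a = 0; heap: [0-2 ALLOC][3-56 FREE]
Op 3: a = realloc(a, 20) -> a = 0; heap: [0-19 ALLOC][20-56 FREE]
Op 4: free(a) -> (freed a); heap: [0-56 FREE]
Op 5: b = malloc(5) -> b = 0; heap: [0-4 ALLOC][5-56 FREE]
Op 6: b = realloc(b, 2) -> b = 0; heap: [0-1 ALLOC][2-56 FREE]
malloc(25): first-fit scan over [0-1 ALLOC][2-56 FREE] -> 2

Answer: 2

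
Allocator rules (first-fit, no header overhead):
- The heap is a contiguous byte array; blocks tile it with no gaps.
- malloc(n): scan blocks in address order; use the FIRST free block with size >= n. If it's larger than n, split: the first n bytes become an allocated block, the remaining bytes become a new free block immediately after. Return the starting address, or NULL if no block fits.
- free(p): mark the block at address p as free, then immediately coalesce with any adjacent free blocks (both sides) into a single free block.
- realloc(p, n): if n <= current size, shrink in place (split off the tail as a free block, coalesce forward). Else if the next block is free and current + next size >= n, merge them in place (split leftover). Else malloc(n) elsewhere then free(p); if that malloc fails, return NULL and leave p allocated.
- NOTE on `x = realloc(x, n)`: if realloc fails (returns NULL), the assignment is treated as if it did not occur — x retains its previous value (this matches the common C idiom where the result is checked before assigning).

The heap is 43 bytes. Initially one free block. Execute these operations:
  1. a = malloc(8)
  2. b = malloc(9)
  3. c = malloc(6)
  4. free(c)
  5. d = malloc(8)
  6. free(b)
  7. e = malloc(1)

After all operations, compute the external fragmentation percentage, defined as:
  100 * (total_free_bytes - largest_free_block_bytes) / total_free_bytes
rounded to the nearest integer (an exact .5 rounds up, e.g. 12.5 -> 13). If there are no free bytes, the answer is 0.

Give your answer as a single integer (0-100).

Answer: 31

Derivation:
Op 1: a = malloc(8) -> a = 0; heap: [0-7 ALLOC][8-42 FREE]
Op 2: b = malloc(9) -> b = 8; heap: [0-7 ALLOC][8-16 ALLOC][17-42 FREE]
Op 3: c = malloc(6) -> c = 17; heap: [0-7 ALLOC][8-16 ALLOC][17-22 ALLOC][23-42 FREE]
Op 4: free(c) -> (freed c); heap: [0-7 ALLOC][8-16 ALLOC][17-42 FREE]
Op 5: d = malloc(8) -> d = 17; heap: [0-7 ALLOC][8-16 ALLOC][17-24 ALLOC][25-42 FREE]
Op 6: free(b) -> (freed b); heap: [0-7 ALLOC][8-16 FREE][17-24 ALLOC][25-42 FREE]
Op 7: e = malloc(1) -> e = 8; heap: [0-7 ALLOC][8-8 ALLOC][9-16 FREE][17-24 ALLOC][25-42 FREE]
Free blocks: [8 18] total_free=26 largest=18 -> 100*(26-18)/26 = 800/26 ≈ 30.769 -> rounds to 31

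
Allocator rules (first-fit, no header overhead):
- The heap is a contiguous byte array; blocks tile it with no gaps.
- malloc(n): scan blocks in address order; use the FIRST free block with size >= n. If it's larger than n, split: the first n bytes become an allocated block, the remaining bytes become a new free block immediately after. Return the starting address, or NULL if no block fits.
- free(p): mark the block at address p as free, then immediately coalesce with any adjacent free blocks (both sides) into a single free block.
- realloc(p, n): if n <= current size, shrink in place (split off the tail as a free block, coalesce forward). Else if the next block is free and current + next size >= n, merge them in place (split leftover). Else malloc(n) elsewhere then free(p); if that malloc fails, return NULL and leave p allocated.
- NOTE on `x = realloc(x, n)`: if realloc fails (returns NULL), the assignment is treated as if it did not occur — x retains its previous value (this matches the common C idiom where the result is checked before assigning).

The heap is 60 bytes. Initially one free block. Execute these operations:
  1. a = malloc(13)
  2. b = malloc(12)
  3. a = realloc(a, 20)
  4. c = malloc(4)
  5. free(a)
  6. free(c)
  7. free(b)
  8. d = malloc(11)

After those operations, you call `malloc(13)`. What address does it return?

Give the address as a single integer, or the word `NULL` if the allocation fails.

Op 1: a = malloc(13) -> a = 0; heap: [0-12 ALLOC][13-59 FREE]
Op 2: b = malloc(12) -> b = 13; heap: [0-12 ALLOC][13-24 ALLOC][25-59 FREE]
Op 3: a = realloc(a, 20) -> a = 25; heap: [0-12 FREE][13-24 ALLOC][25-44 ALLOC][45-59 FREE]
Op 4: c = malloc(4) -> c = 0; heap: [0-3 ALLOC][4-12 FREE][13-24 ALLOC][25-44 ALLOC][45-59 FREE]
Op 5: free(a) -> (freed a); heap: [0-3 ALLOC][4-12 FREE][13-24 ALLOC][25-59 FREE]
Op 6: free(c) -> (freed c); heap: [0-12 FREE][13-24 ALLOC][25-59 FREE]
Op 7: free(b) -> (freed b); heap: [0-59 FREE]
Op 8: d = malloc(11) -> d = 0; heap: [0-10 ALLOC][11-59 FREE]
malloc(13): first-fit scan over [0-10 ALLOC][11-59 FREE] -> 11

Answer: 11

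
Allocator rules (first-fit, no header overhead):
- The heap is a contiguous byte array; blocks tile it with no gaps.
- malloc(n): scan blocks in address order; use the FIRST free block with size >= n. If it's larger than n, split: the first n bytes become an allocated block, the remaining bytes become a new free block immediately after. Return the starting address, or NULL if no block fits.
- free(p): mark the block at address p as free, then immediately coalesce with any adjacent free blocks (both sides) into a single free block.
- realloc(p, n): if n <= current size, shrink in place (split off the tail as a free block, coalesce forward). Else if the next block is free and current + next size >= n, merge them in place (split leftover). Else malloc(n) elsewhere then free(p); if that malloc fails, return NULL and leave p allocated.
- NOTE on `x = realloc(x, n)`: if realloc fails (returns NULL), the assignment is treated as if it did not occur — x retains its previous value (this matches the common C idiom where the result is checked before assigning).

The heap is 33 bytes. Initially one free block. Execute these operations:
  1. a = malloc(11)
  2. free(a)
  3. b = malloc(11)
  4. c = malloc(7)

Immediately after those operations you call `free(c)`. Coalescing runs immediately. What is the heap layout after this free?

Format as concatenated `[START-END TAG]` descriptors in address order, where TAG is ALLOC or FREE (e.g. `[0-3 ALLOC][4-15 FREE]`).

Answer: [0-10 ALLOC][11-32 FREE]

Derivation:
Op 1: a = malloc(11) -> a = 0; heap: [0-10 ALLOC][11-32 FREE]
Op 2: free(a) -> (freed a); heap: [0-32 FREE]
Op 3: b = malloc(11) -> b = 0; heap: [0-10 ALLOC][11-32 FREE]
Op 4: c = malloc(7) -> c = 11; heap: [0-10 ALLOC][11-17 ALLOC][18-32 FREE]
free(c): c = 11 -> block [11-17 ALLOC]; mark free, coalesce with adjacent free neighbors -> [0-10 ALLOC][11-32 FREE]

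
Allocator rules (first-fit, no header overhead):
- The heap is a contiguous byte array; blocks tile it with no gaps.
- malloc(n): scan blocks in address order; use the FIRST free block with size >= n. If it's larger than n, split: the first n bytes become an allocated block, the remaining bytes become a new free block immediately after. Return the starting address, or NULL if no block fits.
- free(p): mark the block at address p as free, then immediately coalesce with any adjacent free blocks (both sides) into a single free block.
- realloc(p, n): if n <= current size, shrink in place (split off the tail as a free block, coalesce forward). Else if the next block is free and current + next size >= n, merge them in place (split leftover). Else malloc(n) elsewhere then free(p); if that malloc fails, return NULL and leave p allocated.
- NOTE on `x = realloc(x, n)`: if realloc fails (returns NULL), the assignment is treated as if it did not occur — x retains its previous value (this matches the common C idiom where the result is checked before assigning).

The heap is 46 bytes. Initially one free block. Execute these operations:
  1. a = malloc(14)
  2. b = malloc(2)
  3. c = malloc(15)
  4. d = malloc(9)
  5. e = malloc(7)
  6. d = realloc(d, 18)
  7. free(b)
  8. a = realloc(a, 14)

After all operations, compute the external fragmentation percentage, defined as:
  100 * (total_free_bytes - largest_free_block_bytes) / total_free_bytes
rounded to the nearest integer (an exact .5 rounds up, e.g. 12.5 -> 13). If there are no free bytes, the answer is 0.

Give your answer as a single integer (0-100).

Answer: 25

Derivation:
Op 1: a = malloc(14) -> a = 0; heap: [0-13 ALLOC][14-45 FREE]
Op 2: b = malloc(2) -> b = 14; heap: [0-13 ALLOC][14-15 ALLOC][16-45 FREE]
Op 3: c = malloc(15) -> c = 16; heap: [0-13 ALLOC][14-15 ALLOC][16-30 ALLOC][31-45 FREE]
Op 4: d = malloc(9) -> d = 31; heap: [0-13 ALLOC][14-15 ALLOC][16-30 ALLOC][31-39 ALLOC][40-45 FREE]
Op 5: e = malloc(7) -> e = NULL; heap: [0-13 ALLOC][14-15 ALLOC][16-30 ALLOC][31-39 ALLOC][40-45 FREE]
Op 6: d = realloc(d, 18) -> NULL (d unchanged); heap: [0-13 ALLOC][14-15 ALLOC][16-30 ALLOC][31-39 ALLOC][40-45 FREE]
Op 7: free(b) -> (freed b); heap: [0-13 ALLOC][14-15 FREE][16-30 ALLOC][31-39 ALLOC][40-45 FREE]
Op 8: a = realloc(a, 14) -> a = 0; heap: [0-13 ALLOC][14-15 FREE][16-30 ALLOC][31-39 ALLOC][40-45 FREE]
Free blocks: [2 6] total_free=8 largest=6 -> 100*(8-6)/8 = 200/8 = 25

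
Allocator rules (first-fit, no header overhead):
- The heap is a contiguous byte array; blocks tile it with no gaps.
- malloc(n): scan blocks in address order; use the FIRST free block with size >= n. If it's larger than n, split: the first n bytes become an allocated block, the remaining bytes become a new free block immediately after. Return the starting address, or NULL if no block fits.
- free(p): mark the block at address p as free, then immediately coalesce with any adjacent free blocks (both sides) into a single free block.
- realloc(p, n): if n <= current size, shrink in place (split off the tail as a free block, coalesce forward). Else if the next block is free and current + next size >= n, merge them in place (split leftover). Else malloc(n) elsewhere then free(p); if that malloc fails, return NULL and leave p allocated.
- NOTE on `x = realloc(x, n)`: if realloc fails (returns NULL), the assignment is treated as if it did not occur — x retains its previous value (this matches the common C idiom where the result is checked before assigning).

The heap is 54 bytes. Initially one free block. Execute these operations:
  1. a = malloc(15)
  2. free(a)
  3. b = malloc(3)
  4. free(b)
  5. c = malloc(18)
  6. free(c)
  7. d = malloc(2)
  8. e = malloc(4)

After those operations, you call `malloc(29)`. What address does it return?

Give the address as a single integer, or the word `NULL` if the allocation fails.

Op 1: a = malloc(15) -> a = 0; heap: [0-14 ALLOC][15-53 FREE]
Op 2: free(a) -> (freed a); heap: [0-53 FREE]
Op 3: b = malloc(3) -> b = 0; heap: [0-2 ALLOC][3-53 FREE]
Op 4: free(b) -> (freed b); heap: [0-53 FREE]
Op 5: c = malloc(18) -> c = 0; heap: [0-17 ALLOC][18-53 FREE]
Op 6: free(c) -> (freed c); heap: [0-53 FREE]
Op 7: d = malloc(2) -> d = 0; heap: [0-1 ALLOC][2-53 FREE]
Op 8: e = malloc(4) -> e = 2; heap: [0-1 ALLOC][2-5 ALLOC][6-53 FREE]
malloc(29): first-fit scan over [0-1 ALLOC][2-5 ALLOC][6-53 FREE] -> 6

Answer: 6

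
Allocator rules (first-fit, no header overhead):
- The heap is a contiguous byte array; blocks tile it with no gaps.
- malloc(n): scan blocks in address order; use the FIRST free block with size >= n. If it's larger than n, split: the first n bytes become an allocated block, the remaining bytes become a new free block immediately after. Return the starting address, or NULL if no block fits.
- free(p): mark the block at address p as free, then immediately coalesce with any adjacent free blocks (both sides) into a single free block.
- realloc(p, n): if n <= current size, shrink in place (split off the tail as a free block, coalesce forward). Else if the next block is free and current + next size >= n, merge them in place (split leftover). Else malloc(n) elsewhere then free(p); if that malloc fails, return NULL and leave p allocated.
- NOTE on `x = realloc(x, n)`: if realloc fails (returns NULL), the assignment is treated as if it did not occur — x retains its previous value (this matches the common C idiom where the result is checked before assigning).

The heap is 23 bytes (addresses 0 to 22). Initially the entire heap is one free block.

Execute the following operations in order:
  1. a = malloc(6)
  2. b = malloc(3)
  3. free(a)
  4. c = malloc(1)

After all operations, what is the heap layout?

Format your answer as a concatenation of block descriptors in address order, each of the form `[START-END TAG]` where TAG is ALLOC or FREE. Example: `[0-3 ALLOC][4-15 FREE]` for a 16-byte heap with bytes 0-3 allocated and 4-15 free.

Op 1: a = malloc(6) -> a = 0; heap: [0-5 ALLOC][6-22 FREE]
Op 2: b = malloc(3) -> b = 6; heap: [0-5 ALLOC][6-8 ALLOC][9-22 FREE]
Op 3: free(a) -> (freed a); heap: [0-5 FREE][6-8 ALLOC][9-22 FREE]
Op 4: c = malloc(1) -> c = 0; heap: [0-0 ALLOC][1-5 FREE][6-8 ALLOC][9-22 FREE]

Answer: [0-0 ALLOC][1-5 FREE][6-8 ALLOC][9-22 FREE]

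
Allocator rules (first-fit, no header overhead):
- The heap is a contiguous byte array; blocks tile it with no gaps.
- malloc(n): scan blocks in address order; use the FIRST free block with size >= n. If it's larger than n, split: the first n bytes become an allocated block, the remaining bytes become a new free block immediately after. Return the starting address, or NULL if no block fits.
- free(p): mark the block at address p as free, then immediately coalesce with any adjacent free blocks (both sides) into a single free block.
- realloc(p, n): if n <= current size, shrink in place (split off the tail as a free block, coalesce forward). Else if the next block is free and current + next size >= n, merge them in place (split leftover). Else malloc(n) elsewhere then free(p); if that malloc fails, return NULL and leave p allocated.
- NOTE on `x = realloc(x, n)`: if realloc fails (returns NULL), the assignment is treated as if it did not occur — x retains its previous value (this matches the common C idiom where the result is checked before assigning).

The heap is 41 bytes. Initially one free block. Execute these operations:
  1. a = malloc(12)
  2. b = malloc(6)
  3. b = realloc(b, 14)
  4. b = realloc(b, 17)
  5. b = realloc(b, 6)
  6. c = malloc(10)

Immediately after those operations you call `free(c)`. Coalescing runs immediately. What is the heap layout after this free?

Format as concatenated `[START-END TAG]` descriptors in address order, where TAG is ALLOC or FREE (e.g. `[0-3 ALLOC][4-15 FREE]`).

Answer: [0-11 ALLOC][12-17 ALLOC][18-40 FREE]

Derivation:
Op 1: a = malloc(12) -> a = 0; heap: [0-11 ALLOC][12-40 FREE]
Op 2: b = malloc(6) -> b = 12; heap: [0-11 ALLOC][12-17 ALLOC][18-40 FREE]
Op 3: b = realloc(b, 14) -> b = 12; heap: [0-11 ALLOC][12-25 ALLOC][26-40 FREE]
Op 4: b = realloc(b, 17) -> b = 12; heap: [0-11 ALLOC][12-28 ALLOC][29-40 FREE]
Op 5: b = realloc(b, 6) -> b = 12; heap: [0-11 ALLOC][12-17 ALLOC][18-40 FREE]
Op 6: c = malloc(10) -> c = 18; heap: [0-11 ALLOC][12-17 ALLOC][18-27 ALLOC][28-40 FREE]
free(c): c = 18 -> block [18-27 ALLOC]; mark free, coalesce with adjacent free neighbors -> [0-11 ALLOC][12-17 ALLOC][18-40 FREE]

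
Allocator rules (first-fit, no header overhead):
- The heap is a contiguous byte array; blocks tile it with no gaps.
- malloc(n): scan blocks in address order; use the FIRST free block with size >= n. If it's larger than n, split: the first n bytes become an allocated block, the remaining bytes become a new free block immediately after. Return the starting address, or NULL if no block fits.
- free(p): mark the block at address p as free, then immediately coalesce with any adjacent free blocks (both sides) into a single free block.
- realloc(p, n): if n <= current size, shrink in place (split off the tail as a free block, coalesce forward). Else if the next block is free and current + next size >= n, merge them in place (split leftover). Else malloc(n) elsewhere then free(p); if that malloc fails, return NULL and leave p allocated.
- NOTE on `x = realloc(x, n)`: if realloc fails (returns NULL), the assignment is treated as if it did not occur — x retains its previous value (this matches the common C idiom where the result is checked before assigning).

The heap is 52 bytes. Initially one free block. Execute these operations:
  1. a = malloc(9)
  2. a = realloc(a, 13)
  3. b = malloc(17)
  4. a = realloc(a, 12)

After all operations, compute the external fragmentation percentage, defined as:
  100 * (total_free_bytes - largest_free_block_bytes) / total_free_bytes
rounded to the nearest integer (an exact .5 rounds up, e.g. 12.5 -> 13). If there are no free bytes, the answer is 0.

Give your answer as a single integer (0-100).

Op 1: a = malloc(9) -> a = 0; heap: [0-8 ALLOC][9-51 FREE]
Op 2: a = realloc(a, 13) -> a = 0; heap: [0-12 ALLOC][13-51 FREE]
Op 3: b = malloc(17) -> b = 13; heap: [0-12 ALLOC][13-29 ALLOC][30-51 FREE]
Op 4: a = realloc(a, 12) -> a = 0; heap: [0-11 ALLOC][12-12 FREE][13-29 ALLOC][30-51 FREE]
Free blocks: [1 22] total_free=23 largest=22 -> 100*(23-22)/23 = 100/23 ≈ 4.348 -> rounds to 4

Answer: 4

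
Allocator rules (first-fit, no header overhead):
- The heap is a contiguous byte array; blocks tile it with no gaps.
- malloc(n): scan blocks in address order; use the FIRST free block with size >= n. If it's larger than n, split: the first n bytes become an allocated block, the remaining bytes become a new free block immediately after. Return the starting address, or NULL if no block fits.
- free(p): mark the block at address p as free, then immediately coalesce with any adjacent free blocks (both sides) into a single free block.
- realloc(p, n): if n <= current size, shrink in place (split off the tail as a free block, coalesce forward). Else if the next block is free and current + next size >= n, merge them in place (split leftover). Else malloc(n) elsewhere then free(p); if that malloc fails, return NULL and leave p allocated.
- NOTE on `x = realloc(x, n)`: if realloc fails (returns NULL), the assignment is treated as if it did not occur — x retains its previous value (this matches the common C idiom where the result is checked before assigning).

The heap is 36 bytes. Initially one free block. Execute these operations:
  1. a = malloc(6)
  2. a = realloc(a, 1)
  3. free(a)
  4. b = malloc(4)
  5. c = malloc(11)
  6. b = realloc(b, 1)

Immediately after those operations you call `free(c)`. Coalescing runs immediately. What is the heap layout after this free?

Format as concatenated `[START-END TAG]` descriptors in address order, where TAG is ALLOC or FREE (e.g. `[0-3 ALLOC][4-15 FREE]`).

Answer: [0-0 ALLOC][1-35 FREE]

Derivation:
Op 1: a = malloc(6) -> a = 0; heap: [0-5 ALLOC][6-35 FREE]
Op 2: a = realloc(a, 1) -> a = 0; heap: [0-0 ALLOC][1-35 FREE]
Op 3: free(a) -> (freed a); heap: [0-35 FREE]
Op 4: b = malloc(4) -> b = 0; heap: [0-3 ALLOC][4-35 FREE]
Op 5: c = malloc(11) -> c = 4; heap: [0-3 ALLOC][4-14 ALLOC][15-35 FREE]
Op 6: b = realloc(b, 1) -> b = 0; heap: [0-0 ALLOC][1-3 FREE][4-14 ALLOC][15-35 FREE]
free(c): c = 4 -> block [4-14 ALLOC]; mark free, coalesce with adjacent free neighbors -> [0-0 ALLOC][1-35 FREE]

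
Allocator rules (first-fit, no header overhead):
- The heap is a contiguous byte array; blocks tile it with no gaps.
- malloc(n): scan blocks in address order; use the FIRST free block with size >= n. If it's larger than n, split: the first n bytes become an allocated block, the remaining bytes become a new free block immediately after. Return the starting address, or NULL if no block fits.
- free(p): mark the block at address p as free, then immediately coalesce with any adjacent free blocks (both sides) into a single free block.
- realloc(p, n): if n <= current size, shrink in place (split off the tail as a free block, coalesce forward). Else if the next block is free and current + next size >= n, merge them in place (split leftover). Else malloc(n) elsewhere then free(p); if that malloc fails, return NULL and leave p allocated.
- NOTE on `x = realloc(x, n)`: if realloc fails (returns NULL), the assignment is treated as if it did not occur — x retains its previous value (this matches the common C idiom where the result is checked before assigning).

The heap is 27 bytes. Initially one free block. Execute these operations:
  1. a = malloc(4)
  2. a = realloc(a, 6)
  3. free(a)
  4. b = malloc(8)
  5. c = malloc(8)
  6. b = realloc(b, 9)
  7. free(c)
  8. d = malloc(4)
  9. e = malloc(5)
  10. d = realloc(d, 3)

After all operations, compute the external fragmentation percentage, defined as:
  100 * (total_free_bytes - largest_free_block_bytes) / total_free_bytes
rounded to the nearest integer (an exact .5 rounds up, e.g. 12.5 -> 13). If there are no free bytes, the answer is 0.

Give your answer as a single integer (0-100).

Op 1: a = malloc(4) -> a = 0; heap: [0-3 ALLOC][4-26 FREE]
Op 2: a = realloc(a, 6) -> a = 0; heap: [0-5 ALLOC][6-26 FREE]
Op 3: free(a) -> (freed a); heap: [0-26 FREE]
Op 4: b = malloc(8) -> b = 0; heap: [0-7 ALLOC][8-26 FREE]
Op 5: c = malloc(8) -> c = 8; heap: [0-7 ALLOC][8-15 ALLOC][16-26 FREE]
Op 6: b = realloc(b, 9) -> b = 16; heap: [0-7 FREE][8-15 ALLOC][16-24 ALLOC][25-26 FREE]
Op 7: free(c) -> (freed c); heap: [0-15 FREE][16-24 ALLOC][25-26 FREE]
Op 8: d = malloc(4) -> d = 0; heap: [0-3 ALLOC][4-15 FREE][16-24 ALLOC][25-26 FREE]
Op 9: e = malloc(5) -> e = 4; heap: [0-3 ALLOC][4-8 ALLOC][9-15 FREE][16-24 ALLOC][25-26 FREE]
Op 10: d = realloc(d, 3) -> d = 0; heap: [0-2 ALLOC][3-3 FREE][4-8 ALLOC][9-15 FREE][16-24 ALLOC][25-26 FREE]
Free blocks: [1 7 2] total_free=10 largest=7 -> 100*(10-7)/10 = 300/10 = 30

Answer: 30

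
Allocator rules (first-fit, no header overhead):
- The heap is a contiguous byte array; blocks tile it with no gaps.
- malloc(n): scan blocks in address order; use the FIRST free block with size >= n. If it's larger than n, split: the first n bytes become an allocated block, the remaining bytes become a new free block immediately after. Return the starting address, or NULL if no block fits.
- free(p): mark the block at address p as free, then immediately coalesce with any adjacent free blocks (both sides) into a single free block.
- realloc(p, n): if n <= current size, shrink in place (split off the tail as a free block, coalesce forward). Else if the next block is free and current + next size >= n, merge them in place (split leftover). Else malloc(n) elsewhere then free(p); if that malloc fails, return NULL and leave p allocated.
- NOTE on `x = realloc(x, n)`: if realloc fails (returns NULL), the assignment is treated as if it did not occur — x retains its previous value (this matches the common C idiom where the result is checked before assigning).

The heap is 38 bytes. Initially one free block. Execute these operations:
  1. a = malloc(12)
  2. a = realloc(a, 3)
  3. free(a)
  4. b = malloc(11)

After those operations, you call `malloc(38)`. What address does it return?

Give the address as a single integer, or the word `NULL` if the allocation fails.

Answer: NULL

Derivation:
Op 1: a = malloc(12) -> a = 0; heap: [0-11 ALLOC][12-37 FREE]
Op 2: a = realloc(a, 3) -> a = 0; heap: [0-2 ALLOC][3-37 FREE]
Op 3: free(a) -> (freed a); heap: [0-37 FREE]
Op 4: b = malloc(11) -> b = 0; heap: [0-10 ALLOC][11-37 FREE]
malloc(38): first-fit scan over [0-10 ALLOC][11-37 FREE] -> NULL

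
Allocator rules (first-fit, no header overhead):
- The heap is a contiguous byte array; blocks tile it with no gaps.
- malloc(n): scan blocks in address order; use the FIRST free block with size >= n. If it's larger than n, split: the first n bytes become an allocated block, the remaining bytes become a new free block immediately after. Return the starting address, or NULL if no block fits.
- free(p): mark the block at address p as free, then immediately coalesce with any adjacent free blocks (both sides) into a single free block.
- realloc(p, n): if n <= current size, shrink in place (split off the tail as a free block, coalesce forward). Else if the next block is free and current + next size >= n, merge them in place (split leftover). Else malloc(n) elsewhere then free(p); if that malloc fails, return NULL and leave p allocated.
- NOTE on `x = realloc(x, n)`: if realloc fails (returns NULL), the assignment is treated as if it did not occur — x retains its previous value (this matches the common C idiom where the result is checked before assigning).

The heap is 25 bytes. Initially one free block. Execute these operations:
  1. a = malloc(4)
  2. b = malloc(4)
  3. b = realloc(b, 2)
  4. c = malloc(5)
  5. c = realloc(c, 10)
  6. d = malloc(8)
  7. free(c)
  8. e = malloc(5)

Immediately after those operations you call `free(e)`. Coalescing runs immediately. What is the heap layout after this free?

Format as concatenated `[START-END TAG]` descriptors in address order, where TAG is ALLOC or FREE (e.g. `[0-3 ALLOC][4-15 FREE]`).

Answer: [0-3 ALLOC][4-5 ALLOC][6-15 FREE][16-23 ALLOC][24-24 FREE]

Derivation:
Op 1: a = malloc(4) -> a = 0; heap: [0-3 ALLOC][4-24 FREE]
Op 2: b = malloc(4) -> b = 4; heap: [0-3 ALLOC][4-7 ALLOC][8-24 FREE]
Op 3: b = realloc(b, 2) -> b = 4; heap: [0-3 ALLOC][4-5 ALLOC][6-24 FREE]
Op 4: c = malloc(5) -> c = 6; heap: [0-3 ALLOC][4-5 ALLOC][6-10 ALLOC][11-24 FREE]
Op 5: c = realloc(c, 10) -> c = 6; heap: [0-3 ALLOC][4-5 ALLOC][6-15 ALLOC][16-24 FREE]
Op 6: d = malloc(8) -> d = 16; heap: [0-3 ALLOC][4-5 ALLOC][6-15 ALLOC][16-23 ALLOC][24-24 FREE]
Op 7: free(c) -> (freed c); heap: [0-3 ALLOC][4-5 ALLOC][6-15 FREE][16-23 ALLOC][24-24 FREE]
Op 8: e = malloc(5) -> e = 6; heap: [0-3 ALLOC][4-5 ALLOC][6-10 ALLOC][11-15 FREE][16-23 ALLOC][24-24 FREE]
free(e): e = 6 -> block [6-10 ALLOC]; mark free, coalesce with adjacent free neighbors -> [0-3 ALLOC][4-5 ALLOC][6-15 FREE][16-23 ALLOC][24-24 FREE]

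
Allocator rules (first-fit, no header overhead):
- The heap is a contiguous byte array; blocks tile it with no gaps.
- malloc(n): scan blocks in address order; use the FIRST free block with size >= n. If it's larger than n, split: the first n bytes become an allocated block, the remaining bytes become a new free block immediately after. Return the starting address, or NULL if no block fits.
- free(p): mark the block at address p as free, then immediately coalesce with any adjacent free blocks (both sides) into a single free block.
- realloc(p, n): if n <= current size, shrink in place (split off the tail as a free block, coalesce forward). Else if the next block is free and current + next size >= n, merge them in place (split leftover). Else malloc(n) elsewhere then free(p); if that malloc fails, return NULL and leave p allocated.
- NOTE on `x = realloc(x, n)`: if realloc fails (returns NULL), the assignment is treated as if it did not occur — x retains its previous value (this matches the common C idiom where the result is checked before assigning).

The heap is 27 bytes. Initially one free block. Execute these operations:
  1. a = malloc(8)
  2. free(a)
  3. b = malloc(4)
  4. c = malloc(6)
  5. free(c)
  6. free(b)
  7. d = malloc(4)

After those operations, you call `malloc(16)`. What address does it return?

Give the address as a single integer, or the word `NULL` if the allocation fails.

Op 1: a = malloc(8) -> a = 0; heap: [0-7 ALLOC][8-26 FREE]
Op 2: free(a) -> (freed a); heap: [0-26 FREE]
Op 3: b = malloc(4) -> b = 0; heap: [0-3 ALLOC][4-26 FREE]
Op 4: c = malloc(6) -> c = 4; heap: [0-3 ALLOC][4-9 ALLOC][10-26 FREE]
Op 5: free(c) -> (freed c); heap: [0-3 ALLOC][4-26 FREE]
Op 6: free(b) -> (freed b); heap: [0-26 FREE]
Op 7: d = malloc(4) -> d = 0; heap: [0-3 ALLOC][4-26 FREE]
malloc(16): first-fit scan over [0-3 ALLOC][4-26 FREE] -> 4

Answer: 4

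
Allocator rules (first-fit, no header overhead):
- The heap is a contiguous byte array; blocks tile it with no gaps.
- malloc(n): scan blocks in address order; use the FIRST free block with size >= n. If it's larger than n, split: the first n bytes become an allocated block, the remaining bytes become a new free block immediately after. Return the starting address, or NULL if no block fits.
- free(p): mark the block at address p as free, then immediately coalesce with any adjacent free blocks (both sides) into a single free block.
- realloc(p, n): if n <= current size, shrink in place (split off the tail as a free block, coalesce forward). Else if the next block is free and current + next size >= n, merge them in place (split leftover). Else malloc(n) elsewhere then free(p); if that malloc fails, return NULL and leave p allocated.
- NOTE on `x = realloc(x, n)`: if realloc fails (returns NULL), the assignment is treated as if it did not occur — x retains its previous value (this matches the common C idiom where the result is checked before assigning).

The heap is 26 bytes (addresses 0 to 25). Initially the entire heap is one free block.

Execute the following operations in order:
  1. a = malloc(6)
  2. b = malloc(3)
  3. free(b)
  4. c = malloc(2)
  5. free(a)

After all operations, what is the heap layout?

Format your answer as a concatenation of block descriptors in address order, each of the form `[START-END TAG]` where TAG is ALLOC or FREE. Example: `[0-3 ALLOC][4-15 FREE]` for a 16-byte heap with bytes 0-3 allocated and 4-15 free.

Answer: [0-5 FREE][6-7 ALLOC][8-25 FREE]

Derivation:
Op 1: a = malloc(6) -> a = 0; heap: [0-5 ALLOC][6-25 FREE]
Op 2: b = malloc(3) -> b = 6; heap: [0-5 ALLOC][6-8 ALLOC][9-25 FREE]
Op 3: free(b) -> (freed b); heap: [0-5 ALLOC][6-25 FREE]
Op 4: c = malloc(2) -> c = 6; heap: [0-5 ALLOC][6-7 ALLOC][8-25 FREE]
Op 5: free(a) -> (freed a); heap: [0-5 FREE][6-7 ALLOC][8-25 FREE]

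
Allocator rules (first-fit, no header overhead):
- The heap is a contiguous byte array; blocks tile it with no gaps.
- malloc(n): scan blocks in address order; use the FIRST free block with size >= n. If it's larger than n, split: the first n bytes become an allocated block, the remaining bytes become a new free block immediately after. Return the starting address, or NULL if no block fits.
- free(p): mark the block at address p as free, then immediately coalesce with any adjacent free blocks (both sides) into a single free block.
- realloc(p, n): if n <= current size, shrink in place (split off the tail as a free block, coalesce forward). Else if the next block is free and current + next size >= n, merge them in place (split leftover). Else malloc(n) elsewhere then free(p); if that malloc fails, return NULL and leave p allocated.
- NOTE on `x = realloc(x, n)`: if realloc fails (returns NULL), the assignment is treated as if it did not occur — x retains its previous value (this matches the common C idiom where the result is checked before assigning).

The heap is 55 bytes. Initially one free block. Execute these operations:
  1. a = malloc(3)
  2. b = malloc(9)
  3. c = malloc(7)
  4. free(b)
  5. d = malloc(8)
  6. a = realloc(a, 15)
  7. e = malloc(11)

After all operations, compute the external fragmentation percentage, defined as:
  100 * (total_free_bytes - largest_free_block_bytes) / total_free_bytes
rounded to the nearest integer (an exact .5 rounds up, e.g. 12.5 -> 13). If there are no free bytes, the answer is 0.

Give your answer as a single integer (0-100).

Answer: 29

Derivation:
Op 1: a = malloc(3) -> a = 0; heap: [0-2 ALLOC][3-54 FREE]
Op 2: b = malloc(9) -> b = 3; heap: [0-2 ALLOC][3-11 ALLOC][12-54 FREE]
Op 3: c = malloc(7) -> c = 12; heap: [0-2 ALLOC][3-11 ALLOC][12-18 ALLOC][19-54 FREE]
Op 4: free(b) -> (freed b); heap: [0-2 ALLOC][3-11 FREE][12-18 ALLOC][19-54 FREE]
Op 5: d = malloc(8) -> d = 3; heap: [0-2 ALLOC][3-10 ALLOC][11-11 FREE][12-18 ALLOC][19-54 FREE]
Op 6: a = realloc(a, 15) -> a = 19; heap: [0-2 FREE][3-10 ALLOC][11-11 FREE][12-18 ALLOC][19-33 ALLOC][34-54 FREE]
Op 7: e = malloc(11) -> e = 34; heap: [0-2 FREE][3-10 ALLOC][11-11 FREE][12-18 ALLOC][19-33 ALLOC][34-44 ALLOC][45-54 FREE]
Free blocks: [3 1 10] total_free=14 largest=10 -> 100*(14-10)/14 = 400/14 ≈ 28.571 -> rounds to 29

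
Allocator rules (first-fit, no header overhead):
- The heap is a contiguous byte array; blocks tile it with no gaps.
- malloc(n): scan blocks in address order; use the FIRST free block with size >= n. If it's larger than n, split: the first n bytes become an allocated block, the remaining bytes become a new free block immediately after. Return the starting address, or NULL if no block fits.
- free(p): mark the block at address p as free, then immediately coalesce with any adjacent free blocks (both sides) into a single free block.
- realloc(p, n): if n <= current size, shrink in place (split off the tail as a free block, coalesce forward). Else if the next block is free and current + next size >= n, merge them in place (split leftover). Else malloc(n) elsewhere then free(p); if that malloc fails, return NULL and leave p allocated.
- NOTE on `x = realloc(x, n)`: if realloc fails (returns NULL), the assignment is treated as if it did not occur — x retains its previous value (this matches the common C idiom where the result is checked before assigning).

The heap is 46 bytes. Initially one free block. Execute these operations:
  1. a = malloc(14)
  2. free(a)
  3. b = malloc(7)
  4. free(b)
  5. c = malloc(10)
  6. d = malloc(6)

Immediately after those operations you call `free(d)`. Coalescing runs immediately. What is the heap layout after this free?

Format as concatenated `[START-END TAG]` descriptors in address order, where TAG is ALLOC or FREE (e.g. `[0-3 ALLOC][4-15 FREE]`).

Op 1: a = malloc(14) -> a = 0; heap: [0-13 ALLOC][14-45 FREE]
Op 2: free(a) -> (freed a); heap: [0-45 FREE]
Op 3: b = malloc(7) -> b = 0; heap: [0-6 ALLOC][7-45 FREE]
Op 4: free(b) -> (freed b); heap: [0-45 FREE]
Op 5: c = malloc(10) -> c = 0; heap: [0-9 ALLOC][10-45 FREE]
Op 6: d = malloc(6) -> d = 10; heap: [0-9 ALLOC][10-15 ALLOC][16-45 FREE]
free(d): d = 10 -> block [10-15 ALLOC]; mark free, coalesce with adjacent free neighbors -> [0-9 ALLOC][10-45 FREE]

Answer: [0-9 ALLOC][10-45 FREE]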